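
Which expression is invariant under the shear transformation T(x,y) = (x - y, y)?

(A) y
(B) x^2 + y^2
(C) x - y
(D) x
A

Under the shear T(x,y) = (x - y, y):
Substitute the transformed coordinates into each option and compare with the original:
(A) y  ->  (y) = y   [equals y: invariant]
(B) x^2 + y^2  ->  (x - y)^2 + (y)^2 = x^2 - 2xy + 2y^2   [differs from x^2 + y^2: not invariant]
(C) x - y  ->  (x - y) - (y) = x - 2y   [differs from x - y: not invariant]
(D) x  ->  (x - y) = x - y   [differs from x: not invariant]

Only option (A), y, is unchanged by the transformation.
A horizontal shear moves points parallel to the x-axis, so the y-coordinate (and any function of y alone) is unchanged.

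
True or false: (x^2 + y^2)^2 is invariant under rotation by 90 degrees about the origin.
True

Applying rotation by 90 degrees: x' = x*cos(90 degrees) - y*sin(90 degrees) = -y, y' = x*sin(90 degrees) + y*cos(90 degrees) = x

Substituting into (x^2 + y^2)^2:
((-y)^2 + (x)^2)^2
= x^4 + 2x^2y^2 + y^4 = (x^2 + y^2)^2

This equals the original expression (x^2 + y^2)^2, so it IS invariant.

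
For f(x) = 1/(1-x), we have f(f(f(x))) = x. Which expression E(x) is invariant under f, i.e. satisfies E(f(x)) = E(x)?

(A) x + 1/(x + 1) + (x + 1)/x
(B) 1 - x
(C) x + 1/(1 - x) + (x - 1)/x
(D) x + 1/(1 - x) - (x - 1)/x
C

Replace x by f(x) = 1/(1 - x) in each option and simplify. As a quick numerical cross-check, also compare E(5) with E(f(5)) = E(-1/4).

(A) x + 1/(x + 1) + (x + 1)/x  ->  (1/(1 - x)) + 1/((1/(1 - x)) + 1) + ((1/(1 - x)) + 1)/(1/(1 - x)) = (-x^3 + 6x^2 - 11x + 7)/(x^2 - 3x + 2); check: E(5) = 191/30 but E(-1/4) = -23/12.   [not invariant]
(B) 1 - x  ->  1 - (1/(1 - x)) = x/(x - 1); check: E(5) = -4 but E(-1/4) = 5/4.   [not invariant]
(C) x + 1/(1 - x) + (x - 1)/x  ->  (1/(1 - x)) + 1/(1 - (1/(1 - x))) + ((1/(1 - x)) - 1)/(1/(1 - x)), which simplifies back to x + 1/(1 - x) + (x - 1)/x; check: E(5) = 111/20, E(-1/4) = 111/20.   [invariant]
(D) x + 1/(1 - x) - (x - 1)/x  ->  (1/(1 - x)) + 1/(1 - (1/(1 - x))) - ((1/(1 - x)) - 1)/(1/(1 - x)) = (x^2(1 - x) - x + (x - 1)^2)/(x(x - 1)); check: E(5) = 79/20 but E(-1/4) = -89/20.   [not invariant]

Only (C) is unchanged. Indeed f(f(x)) = 1/(1 - 1/(1-x)) = (1-x)/(-x) = (x-1)/x, so E(x) = x + f(x) + f(f(x)) is the sum over the whole 3-cycle; applying f just permutes the three terms cyclically (x -> f(x) -> f(f(x)) -> x), leaving the sum unchanged.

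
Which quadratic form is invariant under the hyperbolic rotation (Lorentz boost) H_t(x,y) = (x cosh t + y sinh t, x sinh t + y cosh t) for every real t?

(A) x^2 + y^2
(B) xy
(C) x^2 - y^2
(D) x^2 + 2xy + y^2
C

Write x' = x cosh t + y sinh t, y' = x sinh t + y cosh t and substitute into each option:
(A) x^2 + y^2: (x cosh t + y sinh t)^2 + (x sinh t + y cosh t)^2 = (x^2 + y^2)(cosh^2 t + sinh^2 t) + 4xy sinh t cosh t = (x^2 + y^2) cosh 2t + 2xy sinh 2t   [not invariant for t != 0]
(B) xy: (x cosh t + y sinh t)(x sinh t + y cosh t) = xy(cosh^2 t + sinh^2 t) + (x^2 + y^2) sinh t cosh t = xy cosh 2t + (x^2 + y^2)(sinh 2t)/2   [not invariant for t != 0]
(C) x^2 - y^2: (x cosh t + y sinh t)^2 - (x sinh t + y cosh t)^2 = x^2(cosh^2 t - sinh^2 t) + 2xy(cosh t sinh t - sinh t cosh t) + y^2(sinh^2 t - cosh^2 t) = x^2 - y^2   [invariant, using cosh^2 t - sinh^2 t = 1]
(D) x^2 + 2xy + y^2: (x' + y')^2 with x' + y' = (x + y)(cosh t + sinh t) = (x + y)e^t, so it becomes (x + y)^2 e^(2t)   [not invariant for t != 0]

Only (C) x^2 - y^2 is unchanged; it is the Minkowski form preserved by Lorentz boosts, just as x^2 + y^2 is preserved by ordinary rotations.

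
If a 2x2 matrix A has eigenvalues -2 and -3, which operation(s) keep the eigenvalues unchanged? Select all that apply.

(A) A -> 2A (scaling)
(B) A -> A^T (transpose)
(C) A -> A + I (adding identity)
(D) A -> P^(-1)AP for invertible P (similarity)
B and D

Eigenvalues are preserved by:
1. Similarity transformations: A -> P^(-1)AP (same characteristic polynomial)
2. Transpose: A^T has the same eigenvalues as A

Eigenvalues are NOT preserved by:
- Adding identity: eigenvalues become -2+1, -3+1
- Scaling: eigenvalues become -4, -6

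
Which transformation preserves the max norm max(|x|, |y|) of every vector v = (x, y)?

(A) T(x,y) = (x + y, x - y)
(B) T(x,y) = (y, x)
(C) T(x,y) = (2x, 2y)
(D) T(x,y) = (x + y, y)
B

A transformation preserves a norm if ||T(v)|| = ||v|| for every v; a single vector where the norm changes rules an option out.

(A) T(x,y) = (x + y, x - y): v = (1, 1) has norm max(|1|, |1|) = 1, but T(v) = (2, 0) has norm 2 -- not preserved.
(B) T(x,y) = (y, x): preserves the norm -- it only permutes the coordinates and/or flips signs, which leaves max(|x|, |y|) unchanged.
(C) T(x,y) = (2x, 2y): v = (1, 0) has norm max(|1|, |0|) = 1, but T(v) = (2, 0) has norm 2 -- not preserved.
(D) T(x,y) = (x + y, y): v = (1, 1) has norm max(|1|, |1|) = 1, but T(v) = (2, 1) has norm 2 -- not preserved.

Therefore the answer is (B).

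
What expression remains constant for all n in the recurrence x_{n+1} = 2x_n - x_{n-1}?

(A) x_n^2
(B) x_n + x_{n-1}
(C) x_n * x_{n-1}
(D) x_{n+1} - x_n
D

For the recurrence x_{n+1} = 2x_n - x_{n-1}:

If x_{n+1} = 2x_n - x_{n-1}, then:
x_{n+1} - x_n = x_n - x_{n-1}
The first difference is constant throughout the sequence.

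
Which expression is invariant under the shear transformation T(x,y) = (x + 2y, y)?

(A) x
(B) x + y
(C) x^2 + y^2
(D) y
D

Under the shear T(x,y) = (x + 2y, y):
Substitute the transformed coordinates into each option and compare with the original:
(A) x  ->  (x + 2y) = x + 2y   [differs from x: not invariant]
(B) x + y  ->  (x + 2y) + (y) = x + 3y   [differs from x + y: not invariant]
(C) x^2 + y^2  ->  (x + 2y)^2 + (y)^2 = x^2 + 4xy + 5y^2   [differs from x^2 + y^2: not invariant]
(D) y  ->  (y) = y   [equals y: invariant]

Only option (D), y, is unchanged by the transformation.
A horizontal shear moves points parallel to the x-axis, so the y-coordinate (and any function of y alone) is unchanged.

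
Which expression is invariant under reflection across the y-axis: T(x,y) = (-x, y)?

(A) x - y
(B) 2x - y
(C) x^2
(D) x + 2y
C

The map is reflection across the y-axis: T(x,y) = (-x, y).
Substitute the transformed coordinates into each option and compare with the original:
(A) x - y  ->  (-x) - (y) = -x - y   [differs from x - y: not invariant]
(B) 2x - y  ->  2(-x) - (y) = -2x - y   [differs from 2x - y: not invariant]
(C) x^2  ->  (-x)^2 = x^2   [equals x^2: invariant]
(D) x + 2y  ->  (-x) + 2(y) = -x + 2y   [differs from x + 2y: not invariant]

Only option (C), x^2, is unchanged by the transformation.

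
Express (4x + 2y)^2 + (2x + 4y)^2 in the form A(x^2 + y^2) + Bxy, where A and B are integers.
20(x^2 + y^2) + 32xy

Expanding: (4x + 2y)^2 = 16x^2 + 16xy + 4y^2
(2x + 4y)^2 = 4x^2 + 16xy + 16y^2
Sum = (16+4)(x^2+y^2) + 32xy = 20(x^2 + y^2) + 32xy
This is symmetric in x and y.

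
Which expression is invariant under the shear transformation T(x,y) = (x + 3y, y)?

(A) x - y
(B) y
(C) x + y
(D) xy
B

Under the shear T(x,y) = (x + 3y, y):
Substitute the transformed coordinates into each option and compare with the original:
(A) x - y  ->  (x + 3y) - (y) = x + 2y   [differs from x - y: not invariant]
(B) y  ->  (y) = y   [equals y: invariant]
(C) x + y  ->  (x + 3y) + (y) = x + 4y   [differs from x + y: not invariant]
(D) xy  ->  (x + 3y)(y) = xy + 3y^2   [differs from xy: not invariant]

Only option (B), y, is unchanged by the transformation.
A horizontal shear moves points parallel to the x-axis, so the y-coordinate (and any function of y alone) is unchanged.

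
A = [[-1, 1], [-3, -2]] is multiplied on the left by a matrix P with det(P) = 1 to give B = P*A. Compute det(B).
5

By the multiplicative property of determinants, det(B) = det(P*A) = det(P) * det(A) = det(A),
so the determinant is invariant under multiplication by any determinant-1 matrix; we just need det(A).

det(A) = (-1)(-2) - (1)(-3) = 2 - (-3) = 5

Therefore det(B) = 1 * 5 = 5.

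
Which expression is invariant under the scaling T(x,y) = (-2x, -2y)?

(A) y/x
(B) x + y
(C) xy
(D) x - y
A

Under the uniform scaling T(x,y) = (-2x, -2y):
Substitute the transformed coordinates into each option and compare with the original:
(A) y/x  ->  (-2y)/(-2x) = y/x   [equals y/x: invariant]
(B) x + y  ->  (-2x) + (-2y) = -2x - 2y   [differs from x + y: not invariant]
(C) xy  ->  (-2x)(-2y) = 4xy   [differs from xy: not invariant]
(D) x - y  ->  (-2x) - (-2y) = -2x + 2y   [differs from x - y: not invariant]

Only option (A), y/x, is unchanged by the transformation.
The common factor -2 cancels in a ratio of coordinates, while sums, products and sums of squares pick up factors of -2 or 4.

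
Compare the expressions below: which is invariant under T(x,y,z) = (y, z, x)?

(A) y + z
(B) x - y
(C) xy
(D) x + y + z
D

Apply T(x,y,z) = (y, z, x) to each option, i.e. replace (x, y, z) by the transformed coordinates.
Substitute the transformed coordinates into each option and compare with the original:
(A) y + z  ->  (z) + (x) = x + z   [differs from y + z: not invariant]
(B) x - y  ->  (y) - (z) = y - z   [differs from x - y: not invariant]
(C) xy  ->  (y)(z) = yz   [differs from xy: not invariant]
(D) x + y + z  ->  (y) + (z) + (x) = x + y + z   [equals x + y + z: invariant]

Only option (D), x + y + z, is unchanged by the transformation.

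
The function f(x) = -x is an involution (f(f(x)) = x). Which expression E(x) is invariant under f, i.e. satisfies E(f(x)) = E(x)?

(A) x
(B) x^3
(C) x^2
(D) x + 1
C

Replace x by f(x) = -x in each option and simplify. As a quick numerical cross-check, also compare E(3) with E(f(3)) = E(-3).

(A) x  ->  (-x) = -x; check: E(3) = 3 but E(-3) = -3.   [not invariant]
(B) x^3  ->  (-x)^3 = -x^3; check: E(3) = 27 but E(-3) = -27.   [not invariant]
(C) x^2  ->  (-x)^2, which simplifies back to x^2; check: E(3) = 9, E(-3) = 9.   [invariant]
(D) x + 1  ->  (-x) + 1 = 1 - x; check: E(3) = 4 but E(-3) = -2.   [not invariant]

Only (C) is unchanged. E is symmetric under swapping x with f(x) = -x, which is exactly what an involution does.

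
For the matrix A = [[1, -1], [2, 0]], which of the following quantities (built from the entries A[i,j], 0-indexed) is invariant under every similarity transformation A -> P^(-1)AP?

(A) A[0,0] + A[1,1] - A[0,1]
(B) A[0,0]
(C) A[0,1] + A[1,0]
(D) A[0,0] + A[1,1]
D

A[0,0] + A[1,1] is the trace of A. By the cyclic property of the trace, tr(P^(-1)AP) = tr(APP^(-1)) = tr(A), so it is the same for every matrix similar to A.

The other combinations are not similarity invariants. For example, take P = [[1, 1], [0, 1]] (det P = 1), so P^(-1) = [[1, -1], [0, 1]] and
B = P^(-1)AP = [[-1, -2], [2, 2]].
Evaluating each option on A and on B:
(A) A[0,0] + A[1,1] - A[0,1]: 2 for A, 3 for B -> changes
(B) A[0,0]: 1 for A, -1 for B -> changes
(C) A[0,1] + A[1,0]: 1 for A, 0 for B -> changes
(D) A[0,0] + A[1,1]: 1 for A, 1 for B -> unchanged

Only (D) A[0,0] + A[1,1] = 1 survives (and it does so for every P, not just this one), so it is the invariant.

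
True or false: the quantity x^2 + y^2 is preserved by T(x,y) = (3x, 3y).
False

Substitute T(x,y) = (3x, 3y) into the expression and compare with the original.

Original: x^2 + y^2
After applying T: (3x)^2 + (3y)^2 = 9x^2 + 9y^2

This differs from the original x^2 + y^2 (difference: 8x^2 + 8y^2), so the expression is NOT invariant.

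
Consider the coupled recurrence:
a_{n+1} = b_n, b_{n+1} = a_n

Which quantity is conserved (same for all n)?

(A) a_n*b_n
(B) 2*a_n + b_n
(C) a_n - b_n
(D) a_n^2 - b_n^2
A

Replace a_n by a_{n+1} = b_n and b_n by b_{n+1} = a_n in each option and simplify:
(A) a_n*b_n  ->  (b_n)*(a_n) = a_n*b_n   [conserved]
(B) 2*a_n + b_n  ->  2*(b_n) + (a_n) = a_n + 2*b_n   [not conserved]
(C) a_n - b_n  ->  (b_n) - (a_n) = -a_n + b_n   [not conserved]
(D) a_n^2 - b_n^2  ->  (b_n)^2 - (a_n)^2 = -a_n^2 + b_n^2   [not conserved]

Only (A) a_n*b_n returns to itself after one step, so it is the conserved quantity.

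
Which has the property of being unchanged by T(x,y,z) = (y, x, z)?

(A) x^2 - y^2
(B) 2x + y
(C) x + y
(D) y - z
C

Apply T(x,y,z) = (y, x, z) to each option, i.e. replace (x, y, z) by the transformed coordinates.
Substitute the transformed coordinates into each option and compare with the original:
(A) x^2 - y^2  ->  (y)^2 - (x)^2 = -x^2 + y^2   [differs from x^2 - y^2: not invariant]
(B) 2x + y  ->  2(y) + (x) = x + 2y   [differs from 2x + y: not invariant]
(C) x + y  ->  (y) + (x) = x + y   [equals x + y: invariant]
(D) y - z  ->  (x) - (z) = x - z   [differs from y - z: not invariant]

Only option (C), x + y, is unchanged by the transformation.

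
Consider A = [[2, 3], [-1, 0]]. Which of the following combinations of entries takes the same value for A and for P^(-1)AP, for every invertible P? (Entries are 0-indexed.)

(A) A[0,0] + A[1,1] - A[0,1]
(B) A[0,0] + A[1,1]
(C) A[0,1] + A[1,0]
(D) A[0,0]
B

A[0,0] + A[1,1] is the trace of A. By the cyclic property of the trace, tr(P^(-1)AP) = tr(APP^(-1)) = tr(A), so it is the same for every matrix similar to A.

The other combinations are not similarity invariants. For example, take P = [[1, 1], [0, 1]] (det P = 1), so P^(-1) = [[1, -1], [0, 1]] and
B = P^(-1)AP = [[3, 6], [-1, -1]].
Evaluating each option on A and on B:
(A) A[0,0] + A[1,1] - A[0,1]: -1 for A, -4 for B -> changes
(B) A[0,0] + A[1,1]: 2 for A, 2 for B -> unchanged
(C) A[0,1] + A[1,0]: 2 for A, 5 for B -> changes
(D) A[0,0]: 2 for A, 3 for B -> changes

Only (B) A[0,0] + A[1,1] = 2 survives (and it does so for every P, not just this one), so it is the invariant.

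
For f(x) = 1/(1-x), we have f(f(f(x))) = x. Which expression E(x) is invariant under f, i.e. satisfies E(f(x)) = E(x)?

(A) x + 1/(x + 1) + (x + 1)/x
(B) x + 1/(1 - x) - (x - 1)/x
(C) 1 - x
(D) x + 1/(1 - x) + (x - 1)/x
D

Replace x by f(x) = 1/(1 - x) in each option and simplify. As a quick numerical cross-check, also compare E(4) with E(f(4)) = E(-1/3).

(A) x + 1/(x + 1) + (x + 1)/x  ->  (1/(1 - x)) + 1/((1/(1 - x)) + 1) + ((1/(1 - x)) + 1)/(1/(1 - x)) = (-x^3 + 6x^2 - 11x + 7)/(x^2 - 3x + 2); check: E(4) = 109/20 but E(-1/3) = -5/6.   [not invariant]
(B) x + 1/(1 - x) - (x - 1)/x  ->  (1/(1 - x)) + 1/(1 - (1/(1 - x))) - ((1/(1 - x)) - 1)/(1/(1 - x)) = (x^2(1 - x) - x + (x - 1)^2)/(x(x - 1)); check: E(4) = 35/12 but E(-1/3) = -43/12.   [not invariant]
(C) 1 - x  ->  1 - (1/(1 - x)) = x/(x - 1); check: E(4) = -3 but E(-1/3) = 4/3.   [not invariant]
(D) x + 1/(1 - x) + (x - 1)/x  ->  (1/(1 - x)) + 1/(1 - (1/(1 - x))) + ((1/(1 - x)) - 1)/(1/(1 - x)), which simplifies back to x + 1/(1 - x) + (x - 1)/x; check: E(4) = 53/12, E(-1/3) = 53/12.   [invariant]

Only (D) is unchanged. Indeed f(f(x)) = 1/(1 - 1/(1-x)) = (1-x)/(-x) = (x-1)/x, so E(x) = x + f(x) + f(f(x)) is the sum over the whole 3-cycle; applying f just permutes the three terms cyclically (x -> f(x) -> f(f(x)) -> x), leaving the sum unchanged.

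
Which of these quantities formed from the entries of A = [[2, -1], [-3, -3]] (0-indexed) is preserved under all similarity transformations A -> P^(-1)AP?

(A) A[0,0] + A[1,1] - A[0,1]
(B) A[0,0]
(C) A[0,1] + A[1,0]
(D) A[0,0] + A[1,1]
D

A[0,0] + A[1,1] is the trace of A. By the cyclic property of the trace, tr(P^(-1)AP) = tr(APP^(-1)) = tr(A), so it is the same for every matrix similar to A.

The other combinations are not similarity invariants. For example, take P = [[1, 1], [0, 1]] (det P = 1), so P^(-1) = [[1, -1], [0, 1]] and
B = P^(-1)AP = [[5, 7], [-3, -6]].
Evaluating each option on A and on B:
(A) A[0,0] + A[1,1] - A[0,1]: 0 for A, -8 for B -> changes
(B) A[0,0]: 2 for A, 5 for B -> changes
(C) A[0,1] + A[1,0]: -4 for A, 4 for B -> changes
(D) A[0,0] + A[1,1]: -1 for A, -1 for B -> unchanged

Only (D) A[0,0] + A[1,1] = -1 survives (and it does so for every P, not just this one), so it is the invariant.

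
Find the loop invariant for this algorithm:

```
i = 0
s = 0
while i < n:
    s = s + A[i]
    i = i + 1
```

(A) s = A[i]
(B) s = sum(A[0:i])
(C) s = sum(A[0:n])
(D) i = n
B

A loop invariant must hold before the first iteration and be re-established by every execution of the body.

(B) s = sum(A[0:i]): Initially i = 0 and s = 0 = sum of the empty slice A[0:0]. If s = sum(A[0:i]) holds at the top of an iteration, the body sets s to sum(A[0:i]) + A[i] = sum(A[0:i+1]) and then i to i+1, so s = sum(A[0:i]) holds again. At exit i = n, giving s = sum(A[0:n]).

The other options fail:
(A) s = A[i]: after the first iteration s = A[0] but i = 1, so s = A[i] compares s with the wrong element (and fails in general).
(C) s = sum(A[0:n]): false before the loop (s = 0, not the full sum) -- it only becomes true at exit.
(D) i = n: false initially (i = 0); it is the exit condition, not an invariant.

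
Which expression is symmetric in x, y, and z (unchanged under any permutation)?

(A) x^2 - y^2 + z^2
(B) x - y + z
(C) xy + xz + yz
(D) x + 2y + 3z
C

A symmetric expression is unchanged when the variables are permuted; here the transformation to test is the swap (x, y) -> (y, x).
A symmetric expression must survive every permutation; the single swap x <-> y already eliminates the distractors, and the keyed expression is also unchanged by x <-> z and y <-> z (each variable enters it in exactly the same way).
Substitute the transformed coordinates into each option and compare with the original:
(A) x^2 - y^2 + z^2  ->  (y)^2 - (x)^2 + z^2 = -x^2 + y^2 + z^2   [differs from x^2 - y^2 + z^2: not invariant]
(B) x - y + z  ->  (y) - (x) + z = -x + y + z   [differs from x - y + z: not invariant]
(C) xy + xz + yz  ->  (y)(x) + (y)z + (x)z = xy + xz + yz   [equals xy + xz + yz: invariant]
(D) x + 2y + 3z  ->  (y) + 2(x) + 3z = 2x + y + 3z   [differs from x + 2y + 3z: not invariant]

Only option (C), xy + xz + yz, is unchanged by the transformation.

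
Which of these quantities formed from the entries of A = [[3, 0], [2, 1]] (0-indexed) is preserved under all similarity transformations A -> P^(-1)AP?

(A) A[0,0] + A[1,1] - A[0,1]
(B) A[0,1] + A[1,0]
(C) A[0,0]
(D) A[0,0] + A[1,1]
D

A[0,0] + A[1,1] is the trace of A. By the cyclic property of the trace, tr(P^(-1)AP) = tr(APP^(-1)) = tr(A), so it is the same for every matrix similar to A.

The other combinations are not similarity invariants. For example, take P = [[1, 2], [0, 1]] (det P = 1), so P^(-1) = [[1, -2], [0, 1]] and
B = P^(-1)AP = [[-1, -4], [2, 5]].
Evaluating each option on A and on B:
(A) A[0,0] + A[1,1] - A[0,1]: 4 for A, 8 for B -> changes
(B) A[0,1] + A[1,0]: 2 for A, -2 for B -> changes
(C) A[0,0]: 3 for A, -1 for B -> changes
(D) A[0,0] + A[1,1]: 4 for A, 4 for B -> unchanged

Only (D) A[0,0] + A[1,1] = 4 survives (and it does so for every P, not just this one), so it is the invariant.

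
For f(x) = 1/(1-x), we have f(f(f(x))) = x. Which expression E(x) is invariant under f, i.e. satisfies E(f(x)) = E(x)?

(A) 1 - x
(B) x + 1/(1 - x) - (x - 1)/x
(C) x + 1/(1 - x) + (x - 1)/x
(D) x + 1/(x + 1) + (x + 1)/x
C

Replace x by f(x) = 1/(1 - x) in each option and simplify. As a quick numerical cross-check, also compare E(3) with E(f(3)) = E(-1/2).

(A) 1 - x  ->  1 - (1/(1 - x)) = x/(x - 1); check: E(3) = -2 but E(-1/2) = 3/2.   [not invariant]
(B) x + 1/(1 - x) - (x - 1)/x  ->  (1/(1 - x)) + 1/(1 - (1/(1 - x))) - ((1/(1 - x)) - 1)/(1/(1 - x)) = (x^2(1 - x) - x + (x - 1)^2)/(x(x - 1)); check: E(3) = 11/6 but E(-1/2) = -17/6.   [not invariant]
(C) x + 1/(1 - x) + (x - 1)/x  ->  (1/(1 - x)) + 1/(1 - (1/(1 - x))) + ((1/(1 - x)) - 1)/(1/(1 - x)), which simplifies back to x + 1/(1 - x) + (x - 1)/x; check: E(3) = 19/6, E(-1/2) = 19/6.   [invariant]
(D) x + 1/(x + 1) + (x + 1)/x  ->  (1/(1 - x)) + 1/((1/(1 - x)) + 1) + ((1/(1 - x)) + 1)/(1/(1 - x)) = (-x^3 + 6x^2 - 11x + 7)/(x^2 - 3x + 2); check: E(3) = 55/12 but E(-1/2) = 1/2.   [not invariant]

Only (C) is unchanged. Indeed f(f(x)) = 1/(1 - 1/(1-x)) = (1-x)/(-x) = (x-1)/x, so E(x) = x + f(x) + f(f(x)) is the sum over the whole 3-cycle; applying f just permutes the three terms cyclically (x -> f(x) -> f(f(x)) -> x), leaving the sum unchanged.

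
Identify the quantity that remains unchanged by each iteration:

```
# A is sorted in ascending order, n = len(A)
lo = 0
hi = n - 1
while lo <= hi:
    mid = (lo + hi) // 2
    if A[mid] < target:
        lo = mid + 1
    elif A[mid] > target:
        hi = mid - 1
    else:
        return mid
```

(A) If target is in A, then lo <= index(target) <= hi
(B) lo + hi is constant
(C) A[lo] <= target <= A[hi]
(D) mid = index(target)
A

A loop invariant must hold before the first iteration and be re-established by every execution of the body.

(A) If target is in A, then lo <= index(target) <= hi: Before the loop [lo, hi] = [0, n-1] covers every index. When A[mid] < target, sortedness puts target strictly to the right of mid, so setting lo = mid + 1 keeps index(target) in [lo, hi]; symmetrically for hi = mid - 1. Hence 'if target is in A then lo <= index(target) <= hi' holds after every iteration, and when lo > hi it proves target is absent.

The other options fail:
(B) lo + hi is constant: each iteration moves exactly one of lo, hi, so lo + hi changes (e.g. 0 + (n-1) becomes (mid+1) + (n-1)).
(C) A[lo] <= target <= A[hi]: fails when target is not in A (e.g. target < A[0] already violates it before the loop), so it is not maintained in general.
(D) mid = index(target): mid is just the current probe; it equals index(target) only on the iteration that returns.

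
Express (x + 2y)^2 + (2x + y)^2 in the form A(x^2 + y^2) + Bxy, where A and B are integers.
5(x^2 + y^2) + 8xy

Expanding: (x + 2y)^2 = x^2 + 4xy + 4y^2
(2x + y)^2 = 4x^2 + 4xy + y^2
Sum = (1+4)(x^2+y^2) + 8xy = 5(x^2 + y^2) + 8xy
This is symmetric in x and y.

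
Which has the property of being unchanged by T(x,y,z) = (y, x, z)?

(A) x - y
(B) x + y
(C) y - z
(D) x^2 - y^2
B

Apply T(x,y,z) = (y, x, z) to each option, i.e. replace (x, y, z) by the transformed coordinates.
Substitute the transformed coordinates into each option and compare with the original:
(A) x - y  ->  (y) - (x) = -x + y   [differs from x - y: not invariant]
(B) x + y  ->  (y) + (x) = x + y   [equals x + y: invariant]
(C) y - z  ->  (x) - (z) = x - z   [differs from y - z: not invariant]
(D) x^2 - y^2  ->  (y)^2 - (x)^2 = -x^2 + y^2   [differs from x^2 - y^2: not invariant]

Only option (B), x + y, is unchanged by the transformation.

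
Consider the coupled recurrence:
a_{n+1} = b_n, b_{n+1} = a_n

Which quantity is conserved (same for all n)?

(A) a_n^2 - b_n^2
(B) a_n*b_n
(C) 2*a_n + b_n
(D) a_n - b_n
B

Replace a_n by a_{n+1} = b_n and b_n by b_{n+1} = a_n in each option and simplify:
(A) a_n^2 - b_n^2  ->  (b_n)^2 - (a_n)^2 = -a_n^2 + b_n^2   [not conserved]
(B) a_n*b_n  ->  (b_n)*(a_n) = a_n*b_n   [conserved]
(C) 2*a_n + b_n  ->  2*(b_n) + (a_n) = a_n + 2*b_n   [not conserved]
(D) a_n - b_n  ->  (b_n) - (a_n) = -a_n + b_n   [not conserved]

Only (B) a_n*b_n returns to itself after one step, so it is the conserved quantity.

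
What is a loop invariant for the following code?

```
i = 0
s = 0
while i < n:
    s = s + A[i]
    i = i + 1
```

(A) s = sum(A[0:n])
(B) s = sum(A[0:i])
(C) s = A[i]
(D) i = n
B

A loop invariant must hold before the first iteration and be re-established by every execution of the body.

(B) s = sum(A[0:i]): Initially i = 0 and s = 0 = sum of the empty slice A[0:0]. If s = sum(A[0:i]) holds at the top of an iteration, the body sets s to sum(A[0:i]) + A[i] = sum(A[0:i+1]) and then i to i+1, so s = sum(A[0:i]) holds again. At exit i = n, giving s = sum(A[0:n]).

The other options fail:
(A) s = sum(A[0:n]): false before the loop (s = 0, not the full sum) -- it only becomes true at exit.
(C) s = A[i]: after the first iteration s = A[0] but i = 1, so s = A[i] compares s with the wrong element (and fails in general).
(D) i = n: false initially (i = 0); it is the exit condition, not an invariant.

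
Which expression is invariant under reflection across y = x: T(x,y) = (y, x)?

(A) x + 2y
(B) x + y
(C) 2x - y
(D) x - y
B

The map is reflection across y = x: T(x,y) = (y, x).
Substitute the transformed coordinates into each option and compare with the original:
(A) x + 2y  ->  (y) + 2(x) = 2x + y   [differs from x + 2y: not invariant]
(B) x + y  ->  (y) + (x) = x + y   [equals x + y: invariant]
(C) 2x - y  ->  2(y) - (x) = -x + 2y   [differs from 2x - y: not invariant]
(D) x - y  ->  (y) - (x) = -x + y   [differs from x - y: not invariant]

Only option (B), x + y, is unchanged by the transformation.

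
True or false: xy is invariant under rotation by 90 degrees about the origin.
False

Applying rotation by 90 degrees: x' = x*cos(90 degrees) - y*sin(90 degrees) = -y, y' = x*sin(90 degrees) + y*cos(90 degrees) = x

Substituting into xy:
(-y)(x)
= -xy

This differs from the original expression xy, so it is NOT invariant.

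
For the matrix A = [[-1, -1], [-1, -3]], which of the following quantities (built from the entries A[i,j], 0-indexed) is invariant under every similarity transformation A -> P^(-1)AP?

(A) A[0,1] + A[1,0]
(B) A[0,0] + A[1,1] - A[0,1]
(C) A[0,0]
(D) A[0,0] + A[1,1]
D

A[0,0] + A[1,1] is the trace of A. By the cyclic property of the trace, tr(P^(-1)AP) = tr(APP^(-1)) = tr(A), so it is the same for every matrix similar to A.

The other combinations are not similarity invariants. For example, take P = [[1, 2], [0, 1]] (det P = 1), so P^(-1) = [[1, -2], [0, 1]] and
B = P^(-1)AP = [[1, 7], [-1, -5]].
Evaluating each option on A and on B:
(A) A[0,1] + A[1,0]: -2 for A, 6 for B -> changes
(B) A[0,0] + A[1,1] - A[0,1]: -3 for A, -11 for B -> changes
(C) A[0,0]: -1 for A, 1 for B -> changes
(D) A[0,0] + A[1,1]: -4 for A, -4 for B -> unchanged

Only (D) A[0,0] + A[1,1] = -4 survives (and it does so for every P, not just this one), so it is the invariant.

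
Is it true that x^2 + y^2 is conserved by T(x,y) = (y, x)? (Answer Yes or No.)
Yes

Substitute T(x,y) = (y, x) into the expression and compare with the original.

Original: x^2 + y^2
After applying T: (y)^2 + (x)^2 = x^2 + y^2

This is identical to the original x^2 + y^2, so the expression is invariant.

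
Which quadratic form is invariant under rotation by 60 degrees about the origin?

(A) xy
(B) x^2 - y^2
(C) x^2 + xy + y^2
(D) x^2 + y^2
D

Rotation by 60 degrees sends (x, y) to (x/2 - sqrt(3)y/2, sqrt(3)x/2 + y/2).
Substitute the transformed coordinates into each option and compare with the original:
(A) xy  ->  (x/2 - sqrt(3)y/2)(sqrt(3)x/2 + y/2) = sqrt(3)x^2/4 - xy/2 - sqrt(3)y^2/4   [differs from xy: not invariant]
(B) x^2 - y^2  ->  (x/2 - sqrt(3)y/2)^2 - (sqrt(3)x/2 + y/2)^2 = -x^2/2 - sqrt(3)xy + y^2/2   [differs from x^2 - y^2: not invariant]
(C) x^2 + xy + y^2  ->  (x/2 - sqrt(3)y/2)^2 + (x/2 - sqrt(3)y/2)(sqrt(3)x/2 + y/2) + (sqrt(3)x/2 + y/2)^2 = sqrt(3)x^2/4 + x^2 - xy/2 - sqrt(3)y^2/4 + y^2   [differs from x^2 + xy + y^2: not invariant]
(D) x^2 + y^2  ->  (x/2 - sqrt(3)y/2)^2 + (sqrt(3)x/2 + y/2)^2 = x^2 + y^2   [equals x^2 + y^2: invariant]

Only option (D), x^2 + y^2, is unchanged by the transformation.
x^2 + y^2 is the squared distance from the origin, which rotations preserve.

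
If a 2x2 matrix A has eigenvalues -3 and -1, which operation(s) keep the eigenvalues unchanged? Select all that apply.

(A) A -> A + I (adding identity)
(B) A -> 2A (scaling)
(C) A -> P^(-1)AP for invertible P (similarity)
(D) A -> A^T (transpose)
C and D

Eigenvalues are preserved by:
1. Similarity transformations: A -> P^(-1)AP (same characteristic polynomial)
2. Transpose: A^T has the same eigenvalues as A

Eigenvalues are NOT preserved by:
- Adding identity: eigenvalues become -3+1, -1+1
- Scaling: eigenvalues become -6, -2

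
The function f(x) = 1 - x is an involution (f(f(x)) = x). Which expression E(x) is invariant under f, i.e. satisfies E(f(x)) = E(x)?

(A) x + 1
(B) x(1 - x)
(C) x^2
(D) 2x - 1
B

Replace x by f(x) = 1 - x in each option and simplify. As a quick numerical cross-check, also compare E(4) with E(f(4)) = E(-3).

(A) x + 1  ->  (1 - x) + 1 = 2 - x; check: E(4) = 5 but E(-3) = -2.   [not invariant]
(B) x(1 - x)  ->  (1 - x)(1 - (1 - x)), which simplifies back to x(1 - x); check: E(4) = -12, E(-3) = -12.   [invariant]
(C) x^2  ->  (1 - x)^2 = (x - 1)^2; check: E(4) = 16 but E(-3) = 9.   [not invariant]
(D) 2x - 1  ->  2(1 - x) - 1 = 1 - 2x; check: E(4) = 7 but E(-3) = -7.   [not invariant]

Only (B) is unchanged. E is symmetric under swapping x with f(x) = 1 - x, which is exactly what an involution does.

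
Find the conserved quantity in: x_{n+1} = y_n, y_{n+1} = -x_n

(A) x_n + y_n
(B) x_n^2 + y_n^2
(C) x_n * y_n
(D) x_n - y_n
B

For the recurrence x_{n+1} = y_n, y_{n+1} = -x_n:

x_{n+1}^2 + y_{n+1}^2 = y_n^2 + (-x_n)^2 = x_n^2 + y_n^2
The sum of squares is conserved (like energy in a harmonic oscillator).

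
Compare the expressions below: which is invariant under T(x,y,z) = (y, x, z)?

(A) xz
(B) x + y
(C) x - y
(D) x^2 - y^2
B

Apply T(x,y,z) = (y, x, z) to each option, i.e. replace (x, y, z) by the transformed coordinates.
Substitute the transformed coordinates into each option and compare with the original:
(A) xz  ->  (y)(z) = yz   [differs from xz: not invariant]
(B) x + y  ->  (y) + (x) = x + y   [equals x + y: invariant]
(C) x - y  ->  (y) - (x) = -x + y   [differs from x - y: not invariant]
(D) x^2 - y^2  ->  (y)^2 - (x)^2 = -x^2 + y^2   [differs from x^2 - y^2: not invariant]

Only option (B), x + y, is unchanged by the transformation.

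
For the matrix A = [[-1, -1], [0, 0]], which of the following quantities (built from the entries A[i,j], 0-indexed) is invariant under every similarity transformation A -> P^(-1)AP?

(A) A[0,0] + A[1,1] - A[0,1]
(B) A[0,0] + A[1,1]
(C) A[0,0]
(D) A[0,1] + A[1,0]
B

A[0,0] + A[1,1] is the trace of A. By the cyclic property of the trace, tr(P^(-1)AP) = tr(APP^(-1)) = tr(A), so it is the same for every matrix similar to A.

The other combinations are not similarity invariants. For example, take P = [[1, 1], [1, 2]] (det P = 1), so P^(-1) = [[2, -1], [-1, 1]] and
B = P^(-1)AP = [[-4, -6], [2, 3]].
Evaluating each option on A and on B:
(A) A[0,0] + A[1,1] - A[0,1]: 0 for A, 5 for B -> changes
(B) A[0,0] + A[1,1]: -1 for A, -1 for B -> unchanged
(C) A[0,0]: -1 for A, -4 for B -> changes
(D) A[0,1] + A[1,0]: -1 for A, -4 for B -> changes

Only (B) A[0,0] + A[1,1] = -1 survives (and it does so for every P, not just this one), so it is the invariant.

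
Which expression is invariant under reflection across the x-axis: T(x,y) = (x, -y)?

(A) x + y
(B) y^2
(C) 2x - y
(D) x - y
B

The map is reflection across the x-axis: T(x,y) = (x, -y).
Substitute the transformed coordinates into each option and compare with the original:
(A) x + y  ->  (x) + (-y) = x - y   [differs from x + y: not invariant]
(B) y^2  ->  (-y)^2 = y^2   [equals y^2: invariant]
(C) 2x - y  ->  2(x) - (-y) = 2x + y   [differs from 2x - y: not invariant]
(D) x - y  ->  (x) - (-y) = x + y   [differs from x - y: not invariant]

Only option (B), y^2, is unchanged by the transformation.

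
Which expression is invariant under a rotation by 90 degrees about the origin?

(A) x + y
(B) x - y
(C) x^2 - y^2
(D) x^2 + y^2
D

A rotation by 90 degrees sends (x, y) to (-y, x).
Substitute the transformed coordinates into each option and compare with the original:
(A) x + y  ->  (-y) + (x) = x - y   [differs from x + y: not invariant]
(B) x - y  ->  (-y) - (x) = -x - y   [differs from x - y: not invariant]
(C) x^2 - y^2  ->  (-y)^2 - (x)^2 = -x^2 + y^2   [differs from x^2 - y^2: not invariant]
(D) x^2 + y^2  ->  (-y)^2 + (x)^2 = x^2 + y^2   [equals x^2 + y^2: invariant]

Only option (D), x^2 + y^2, is unchanged by the transformation.
Geometrically, x^2 + y^2 is the squared distance from the origin, which every rotation about the origin preserves.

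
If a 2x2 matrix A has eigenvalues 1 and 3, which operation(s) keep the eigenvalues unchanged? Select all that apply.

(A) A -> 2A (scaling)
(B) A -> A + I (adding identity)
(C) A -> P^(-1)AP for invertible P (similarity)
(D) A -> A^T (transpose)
C and D

Eigenvalues are preserved by:
1. Similarity transformations: A -> P^(-1)AP (same characteristic polynomial)
2. Transpose: A^T has the same eigenvalues as A

Eigenvalues are NOT preserved by:
- Adding identity: eigenvalues become 1+1, 3+1
- Scaling: eigenvalues become 2, 6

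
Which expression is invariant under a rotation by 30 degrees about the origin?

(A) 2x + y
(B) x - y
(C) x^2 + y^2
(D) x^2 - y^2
C

A rotation by 30 degrees sends (x, y) to (sqrt(3)x/2 - y/2, x/2 + sqrt(3)y/2).
Substitute the transformed coordinates into each option and compare with the original:
(A) 2x + y  ->  2(sqrt(3)x/2 - y/2) + (x/2 + sqrt(3)y/2) = x/2 + sqrt(3)x - y + sqrt(3)y/2   [differs from 2x + y: not invariant]
(B) x - y  ->  (sqrt(3)x/2 - y/2) - (x/2 + sqrt(3)y/2) = -x/2 + sqrt(3)x/2 - sqrt(3)y/2 - y/2   [differs from x - y: not invariant]
(C) x^2 + y^2  ->  (sqrt(3)x/2 - y/2)^2 + (x/2 + sqrt(3)y/2)^2 = x^2 + y^2   [equals x^2 + y^2: invariant]
(D) x^2 - y^2  ->  (sqrt(3)x/2 - y/2)^2 - (x/2 + sqrt(3)y/2)^2 = x^2/2 - sqrt(3)xy - y^2/2   [differs from x^2 - y^2: not invariant]

Only option (C), x^2 + y^2, is unchanged by the transformation.
Geometrically, x^2 + y^2 is the squared distance from the origin, which every rotation about the origin preserves.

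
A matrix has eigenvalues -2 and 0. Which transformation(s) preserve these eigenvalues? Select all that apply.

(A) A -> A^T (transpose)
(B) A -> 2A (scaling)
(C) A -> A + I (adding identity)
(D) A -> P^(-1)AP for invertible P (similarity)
A and D

Eigenvalues are preserved by:
1. Similarity transformations: A -> P^(-1)AP (same characteristic polynomial)
2. Transpose: A^T has the same eigenvalues as A

Eigenvalues are NOT preserved by:
- Adding identity: eigenvalues become -2+1, 0+1
- Scaling: eigenvalues become -4, 0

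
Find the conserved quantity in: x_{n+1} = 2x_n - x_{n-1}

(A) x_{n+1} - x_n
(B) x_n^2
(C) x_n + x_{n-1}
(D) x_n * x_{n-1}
A

For the recurrence x_{n+1} = 2x_n - x_{n-1}:

If x_{n+1} = 2x_n - x_{n-1}, then:
x_{n+1} - x_n = x_n - x_{n-1}
The first difference is constant throughout the sequence.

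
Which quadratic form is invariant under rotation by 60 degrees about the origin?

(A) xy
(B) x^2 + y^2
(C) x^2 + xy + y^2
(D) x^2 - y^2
B

Rotation by 60 degrees sends (x, y) to (x/2 - sqrt(3)y/2, sqrt(3)x/2 + y/2).
Substitute the transformed coordinates into each option and compare with the original:
(A) xy  ->  (x/2 - sqrt(3)y/2)(sqrt(3)x/2 + y/2) = sqrt(3)x^2/4 - xy/2 - sqrt(3)y^2/4   [differs from xy: not invariant]
(B) x^2 + y^2  ->  (x/2 - sqrt(3)y/2)^2 + (sqrt(3)x/2 + y/2)^2 = x^2 + y^2   [equals x^2 + y^2: invariant]
(C) x^2 + xy + y^2  ->  (x/2 - sqrt(3)y/2)^2 + (x/2 - sqrt(3)y/2)(sqrt(3)x/2 + y/2) + (sqrt(3)x/2 + y/2)^2 = sqrt(3)x^2/4 + x^2 - xy/2 - sqrt(3)y^2/4 + y^2   [differs from x^2 + xy + y^2: not invariant]
(D) x^2 - y^2  ->  (x/2 - sqrt(3)y/2)^2 - (sqrt(3)x/2 + y/2)^2 = -x^2/2 - sqrt(3)xy + y^2/2   [differs from x^2 - y^2: not invariant]

Only option (B), x^2 + y^2, is unchanged by the transformation.
x^2 + y^2 is the squared distance from the origin, which rotations preserve.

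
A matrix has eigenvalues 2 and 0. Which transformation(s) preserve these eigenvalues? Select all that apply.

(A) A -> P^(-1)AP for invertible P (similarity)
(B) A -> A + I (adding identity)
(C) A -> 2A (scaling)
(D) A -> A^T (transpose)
A and D

Eigenvalues are preserved by:
1. Similarity transformations: A -> P^(-1)AP (same characteristic polynomial)
2. Transpose: A^T has the same eigenvalues as A

Eigenvalues are NOT preserved by:
- Adding identity: eigenvalues become 2+1, 0+1
- Scaling: eigenvalues become 4, 0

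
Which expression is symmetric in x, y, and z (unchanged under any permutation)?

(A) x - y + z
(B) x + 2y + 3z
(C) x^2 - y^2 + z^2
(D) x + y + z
D

A symmetric expression is unchanged when the variables are permuted; here the transformation to test is the swap (x, y) -> (y, x).
A symmetric expression must survive every permutation; the single swap x <-> y already eliminates the distractors, and the keyed expression is also unchanged by x <-> z and y <-> z (each variable enters it in exactly the same way).
Substitute the transformed coordinates into each option and compare with the original:
(A) x - y + z  ->  (y) - (x) + z = -x + y + z   [differs from x - y + z: not invariant]
(B) x + 2y + 3z  ->  (y) + 2(x) + 3z = 2x + y + 3z   [differs from x + 2y + 3z: not invariant]
(C) x^2 - y^2 + z^2  ->  (y)^2 - (x)^2 + z^2 = -x^2 + y^2 + z^2   [differs from x^2 - y^2 + z^2: not invariant]
(D) x + y + z  ->  (y) + (x) + z = x + y + z   [equals x + y + z: invariant]

Only option (D), x + y + z, is unchanged by the transformation.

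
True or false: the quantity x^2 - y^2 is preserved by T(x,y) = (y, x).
False

Substitute T(x,y) = (y, x) into the expression and compare with the original.

Original: x^2 - y^2
After applying T: (y)^2 - (x)^2 = -x^2 + y^2

This differs from the original x^2 - y^2 (difference: -2x^2 + 2y^2), so the expression is NOT invariant.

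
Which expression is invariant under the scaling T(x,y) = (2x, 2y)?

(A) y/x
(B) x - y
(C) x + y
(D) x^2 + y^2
A

Under the uniform scaling T(x,y) = (2x, 2y):
Substitute the transformed coordinates into each option and compare with the original:
(A) y/x  ->  (2y)/(2x) = y/x   [equals y/x: invariant]
(B) x - y  ->  (2x) - (2y) = 2x - 2y   [differs from x - y: not invariant]
(C) x + y  ->  (2x) + (2y) = 2x + 2y   [differs from x + y: not invariant]
(D) x^2 + y^2  ->  (2x)^2 + (2y)^2 = 4x^2 + 4y^2   [differs from x^2 + y^2: not invariant]

Only option (A), y/x, is unchanged by the transformation.
The common factor 2 cancels in a ratio of coordinates, while sums, products and sums of squares pick up factors of 2 or 4.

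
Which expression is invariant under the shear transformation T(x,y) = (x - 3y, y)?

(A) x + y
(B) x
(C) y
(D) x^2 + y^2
C

Under the shear T(x,y) = (x - 3y, y):
Substitute the transformed coordinates into each option and compare with the original:
(A) x + y  ->  (x - 3y) + (y) = x - 2y   [differs from x + y: not invariant]
(B) x  ->  (x - 3y) = x - 3y   [differs from x: not invariant]
(C) y  ->  (y) = y   [equals y: invariant]
(D) x^2 + y^2  ->  (x - 3y)^2 + (y)^2 = x^2 - 6xy + 10y^2   [differs from x^2 + y^2: not invariant]

Only option (C), y, is unchanged by the transformation.
A horizontal shear moves points parallel to the x-axis, so the y-coordinate (and any function of y alone) is unchanged.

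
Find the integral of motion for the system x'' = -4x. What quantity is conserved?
E = (x')^2 + 4x^2

Multiply the equation by x':
x' * x'' = -4x * x'
The left side is d/dt[(x')^2/2] and the right side is d/dt[-4x^2/2], so
d/dt[(x')^2/2 + 4x^2/2] = 0, i.e. (x')^2/2 + 4x^2/2 = constant.
Multiplying by 2, the integral of motion is E = (x')^2 + 4x^2.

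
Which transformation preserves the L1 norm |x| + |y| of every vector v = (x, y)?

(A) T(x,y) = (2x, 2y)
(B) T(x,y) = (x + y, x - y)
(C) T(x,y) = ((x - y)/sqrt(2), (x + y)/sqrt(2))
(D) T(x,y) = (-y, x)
D

A transformation preserves a norm if ||T(v)|| = ||v|| for every v; a single vector where the norm changes rules an option out.

(A) T(x,y) = (2x, 2y): v = (1, 0) has norm |1| + |0| = 1, but T(v) = (2, 0) has norm 2 -- not preserved.
(B) T(x,y) = (x + y, x - y): v = (1, 0) has norm |1| + |0| = 1, but T(v) = (1, 1) has norm 2 -- not preserved.
(C) T(x,y) = ((x - y)/sqrt(2), (x + y)/sqrt(2)): v = (1, 0) has norm |1| + |0| = 1, but T(v) = (sqrt(2)/2, sqrt(2)/2) has norm sqrt(2) -- not preserved.
(D) T(x,y) = (-y, x): preserves the norm -- it only permutes the coordinates and/or flips signs, which leaves |x| + |y| unchanged.

Therefore the answer is (D).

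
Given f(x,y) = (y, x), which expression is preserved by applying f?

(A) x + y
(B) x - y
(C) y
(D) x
A

For f(x,y) = (y, x):
After applying f: x' = y, y' = x. So x' + y' = y + x = x + y.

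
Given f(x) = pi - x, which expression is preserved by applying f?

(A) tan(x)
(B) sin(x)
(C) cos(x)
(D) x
B

For f(x) = pi - x:
sin(pi - x) = sin(x), so sine is invariant under this transformation.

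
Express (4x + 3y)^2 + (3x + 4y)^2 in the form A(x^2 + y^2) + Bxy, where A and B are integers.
25(x^2 + y^2) + 48xy

Expanding: (4x + 3y)^2 = 16x^2 + 24xy + 9y^2
(3x + 4y)^2 = 9x^2 + 24xy + 16y^2
Sum = (16+9)(x^2+y^2) + 48xy = 25(x^2 + y^2) + 48xy
This is symmetric in x and y.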